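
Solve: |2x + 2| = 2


An absolute value equation |expr| = 2 gives two cases:
Case 1: 2x + 2 = 2
  2x = 0, so x = 0
Case 2: 2x + 2 = -2
  2x = -4, so x = -2

x = -2, x = 0


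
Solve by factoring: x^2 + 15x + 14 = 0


We need two numbers that multiply to 14 and add to 15.
Those numbers are 14 and 1 (since 14 * 1 = 14 and 14 + 1 = 15).
So x^2 + 15x + 14 = (x + 14)(x + 1) = 0
Setting each factor to zero: x = -14 or x = -1

x = -14, x = -1


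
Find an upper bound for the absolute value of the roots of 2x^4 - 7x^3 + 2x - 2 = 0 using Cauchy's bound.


Cauchy's bound: all roots r satisfy |r| <= 1 + max(|a_i/a_n|) for i = 0,...,n-1
where a_n is the leading coefficient.

Coefficients: [2, -7, 0, 2, -2]
Leading coefficient a_n = 2
Ratios |a_i/a_n|: 7/2, 0, 1, 1
Maximum ratio: 7/2
Cauchy's bound: |r| <= 1 + 7/2 = 9/2

Upper bound = 9/2


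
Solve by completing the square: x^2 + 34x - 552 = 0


Start: x^2 + 34x - 552 = 0
Move constant: x^2 + 34x = 552
Half of 34 is 17, squared is 289
Add 289 to both sides: x^2 + 34x + 289 = 841
(x + 17)^2 = 841
x + 17 = ±29
x = -17 + 29 = 12 or x = -17 - 29 = -46

x = -46, x = 12


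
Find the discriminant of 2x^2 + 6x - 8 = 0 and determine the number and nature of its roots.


For ax^2 + bx + c = 0, discriminant D = b^2 - 4ac
Here a = 2, b = 6, c = -8
D = (6)^2 - 4(2)(-8) = 36 + 64 = 100

D = 100 > 0 and is a perfect square (sqrt = 10)
The equation has 2 distinct real rational roots.

Discriminant = 100, 2 distinct real rational roots


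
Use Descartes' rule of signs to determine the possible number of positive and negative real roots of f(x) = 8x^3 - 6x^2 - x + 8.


Descartes' rule of signs:

For positive roots, count sign changes in f(x) = 8x^3 - 6x^2 - x + 8:
Signs of coefficients: +, -, -, +
Number of sign changes: 2
Possible positive real roots: 2, 0

For negative roots, examine f(-x) = -8x^3 - 6x^2 + x + 8:
Signs of coefficients: -, -, +, +
Number of sign changes: 1
Possible negative real roots: 1

Positive roots: 2 or 0; Negative roots: 1


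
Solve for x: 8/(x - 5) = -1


Multiply both sides by (x - 5): 8 = -1(x - 5)
Distribute: 8 = -x + 5
-x = 8 - 5 = 3
x = -3

x = -3


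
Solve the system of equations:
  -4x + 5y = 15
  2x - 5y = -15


Using Cramer's rule:
Determinant D = (-4)(-5) - (2)(5) = 20 - 10 = 10
Dx = (15)(-5) - (-15)(5) = -75 + 75 = 0
Dy = (-4)(-15) - (2)(15) = 60 - 30 = 30
x = Dx/D = 0/10 = 0
y = Dy/D = 30/10 = 3

x = 0, y = 3


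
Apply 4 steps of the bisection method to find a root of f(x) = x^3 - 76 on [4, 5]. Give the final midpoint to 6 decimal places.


f(x) = x^3 - 76
f(4) = -12 < 0
f(5) = 49 > 0

Step 1: midpoint = (4.000000 + 5.000000)/2 = 4.500000
  f(4.500000) = 15.125000
  f(mid) > 0, so root is in [4.000000, 4.500000]

Step 2: midpoint = (4.000000 + 4.500000)/2 = 4.250000
  f(4.250000) = 0.765625
  f(mid) > 0, so root is in [4.000000, 4.250000]

Step 3: midpoint = (4.000000 + 4.250000)/2 = 4.125000
  f(4.125000) = -5.810547
  f(mid) < 0, so root is in [4.125000, 4.250000]

Step 4: midpoint = (4.125000 + 4.250000)/2 = 4.187500
  f(4.187500) = -2.571533
  f(mid) < 0, so root is in [4.187500, 4.250000]

midpoint = 4.187500


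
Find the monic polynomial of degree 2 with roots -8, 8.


A monic polynomial with roots -8, 8 is:
p(x) = (x + 8)(x - 8)
After multiplying by (x + 8): x + 8
After multiplying by (x - 8): x^2 - 64

x^2 - 64


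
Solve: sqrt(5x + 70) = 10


Square both sides: 5x + 70 = 10^2 = 100
5x = 100 - 70 = 30
x = 6
Check: sqrt(5*6 + 70) = sqrt(100) = 10 ✓

x = 6


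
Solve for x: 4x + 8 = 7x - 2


Starting with: 4x + 8 = 7x - 2
Move all x terms to left: (4 - 7)x = -2 - 8
Simplify: -3x = -10
Divide both sides by -3: x = 10/3

x = 10/3


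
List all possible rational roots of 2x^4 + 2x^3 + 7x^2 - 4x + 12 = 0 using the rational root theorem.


Rational root theorem: possible roots are ±p/q where:
  p divides the constant term (12): p ∈ {1, 2, 3, 4, 6, 12}
  q divides the leading coefficient (2): q ∈ {1, 2}

All possible rational roots: -12, -6, -4, -3, -2, -3/2, -1, -1/2, 1/2, 1, 3/2, 2, 3, 4, 6, 12

-12, -6, -4, -3, -2, -3/2, -1, -1/2, 1/2, 1, 3/2, 2, 3, 4, 6, 12


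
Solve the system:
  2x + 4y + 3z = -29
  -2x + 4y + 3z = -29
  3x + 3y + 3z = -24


Using Cramer's rule. Expand each determinant along the first row.
D  = 2*[4*3 - 3*3] - 4*[(-2)*3 - 3*3] + 3*[(-2)*3 - 4*3]
  = 2*(3) - 4*(-15) + 3*(-18) = 12
Dx = (-29)*[4*3 - 3*3] - 4*[(-29)*3 - 3*(-24)] + 3*[(-29)*3 - 4*(-24)]
  = (-29)*(3) - 4*(-15) + 3*(9) = 0
Dy = 2*[(-29)*3 - 3*(-24)] - (-29)*[(-2)*3 - 3*3] + 3*[(-2)*(-24) - (-29)*3]
  = 2*(-15) - (-29)*(-15) + 3*(135) = -60
Dz = 2*[4*(-24) - (-29)*3] - 4*[(-2)*(-24) - (-29)*3] + (-29)*[(-2)*3 - 4*3]
  = 2*(-9) - 4*(135) + (-29)*(-18) = -36
x = Dx/D = 0/12 = 0, y = Dy/D = -60/12 = -5, z = Dz/D = -36/12 = -3
Check eq1: (2)(0) + (4)(-5) + (3)(-3) = -29 = -29 ✓
Check eq2: (-2)(0) + (4)(-5) + (3)(-3) = -29 = -29 ✓
Check eq3: (3)(0) + (3)(-5) + (3)(-3) = -24 = -24 ✓

x = 0, y = -5, z = -3


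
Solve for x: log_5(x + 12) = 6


Convert to exponential form: x + 12 = 5^6 = 15625
x = 15625 - 12 = 15613
Check: log_5(15613 + 12) = log_5(15625) = log_5(15625) = 6 ✓

x = 15613


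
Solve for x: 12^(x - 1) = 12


Express both sides with the same base.
12 = 12^1
Since the bases match, equate exponents: x - 1 = 1
So x = 1 - (-1) = 2

x = 2


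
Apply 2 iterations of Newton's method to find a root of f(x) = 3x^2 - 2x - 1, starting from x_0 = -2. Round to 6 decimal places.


Newton's method: x_(n+1) = x_n - f(x_n)/f'(x_n)
f(x) = 3x^2 - 2x - 1
f'(x) = 6x - 2

Iteration 1:
  f(-2.000000) = 15.000000
  f'(-2.000000) = -14.000000
  x_1 = -2.000000 - (15.000000)/(-14.000000) = -0.928571

Iteration 2:
  f(-0.928571) = 3.443878
  f'(-0.928571) = -7.571429
  x_2 = -0.928571 - (3.443878)/(-7.571429) = -0.473720

x_2 = -0.473720


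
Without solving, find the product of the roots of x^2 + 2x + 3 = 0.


By Vieta's formulas for ax^2 + bx + c = 0:
  Sum of roots = -b/a
  Product of roots = c/a

Here a = 1, b = 2, c = 3
Sum = -(2)/1 = -2
Product = 3/1 = 3

Product = 3


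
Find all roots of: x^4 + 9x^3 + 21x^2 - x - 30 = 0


Let p(x) = x^4 + 9x^3 + 21x^2 - x - 30. By the rational root theorem (leading coefficient 1), any rational root is an integer divisor of 30: try ±1, ±2, ... in turn.
Test x = 1: value = 0 ✓, so (x - 1) is a factor.
Synthetic division by (x - 1): bring down 1; 1(1) + 9 = 10; 10(1) + 21 = 31; 31(1) - 1 = 30; 30(1) - 30 = 0 → quotient x^3 + 10x^2 + 31x + 30, remainder 0.
Continue with the quotient x^3 + 10x^2 + 31x + 30 (candidates must divide 30; re-test x = 1 first in case it repeats).
Test x = 1: value = 72 ≠ 0.
Test x = -1: value = 8 ≠ 0.
Test x = 2: value = 140 ≠ 0.
Test x = -2: value = 0 ✓, so (x + 2) is a factor.
Synthetic division by (x + 2): bring down 1; 1(-2) + 10 = 8; 8(-2) + 31 = 15; 15(-2) + 30 = 0 → quotient x^2 + 8x + 15, remainder 0.
Solve the quadratic x^2 + 8x + 15 = 0: discriminant = 8^2 - 4(1)(15) = 64 - 60 = 4.
sqrt(4) = 2, so x = (-8 ± 2)/2: x = -3 or x = -5.
Collecting all roots found:

x = -5, x = -3, x = -2, x = 1


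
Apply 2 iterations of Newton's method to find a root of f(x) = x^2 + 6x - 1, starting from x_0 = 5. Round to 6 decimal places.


Newton's method: x_(n+1) = x_n - f(x_n)/f'(x_n)
f(x) = x^2 + 6x - 1
f'(x) = 2x + 6

Iteration 1:
  f(5.000000) = 54.000000
  f'(5.000000) = 16.000000
  x_1 = 5.000000 - (54.000000)/(16.000000) = 1.625000

Iteration 2:
  f(1.625000) = 11.390625
  f'(1.625000) = 9.250000
  x_2 = 1.625000 - (11.390625)/(9.250000) = 0.393581

x_2 = 0.393581


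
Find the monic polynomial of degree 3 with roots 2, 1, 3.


A monic polynomial with roots 2, 1, 3 is:
p(x) = (x - 2)(x - 1)(x - 3)
After multiplying by (x - 2): x - 2
After multiplying by (x - 1): x^2 - 3x + 2
After multiplying by (x - 3): x^3 - 6x^2 + 11x - 6

x^3 - 6x^2 + 11x - 6


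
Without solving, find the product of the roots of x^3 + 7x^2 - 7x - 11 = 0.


By Vieta's formulas for x^3 + bx^2 + cx + d = 0:
  r1 + r2 + r3 = -b/a = -7
  r1*r2 + r1*r3 + r2*r3 = c/a = -7
  r1*r2*r3 = -d/a = 11


Product = 11


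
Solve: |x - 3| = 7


An absolute value equation |expr| = 7 gives two cases:
Case 1: x - 3 = 7
  x = 10, so x = 10
Case 2: x - 3 = -7
  x = -4, so x = -4

x = -4, x = 10


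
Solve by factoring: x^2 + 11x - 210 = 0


We need two numbers that multiply to -210 and add to 11.
Those numbers are 21 and -10 (since 21 * (-10) = -210 and 21 + (-10) = 11).
So x^2 + 11x - 210 = (x + 21)(x - 10) = 0
Setting each factor to zero: x = -21 or x = 10

x = -21, x = 10


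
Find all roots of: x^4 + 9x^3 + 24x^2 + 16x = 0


The constant term is 0, so x = 0 is a root. Factor out x:
  x^3 + 9x^2 + 24x + 16 = 0
Let p(x) = x^3 + 9x^2 + 24x + 16. By the rational root theorem (leading coefficient 1), any rational root is an integer divisor of 16: try ±1, ±2, ... in turn.
Test x = 1: value = 50 ≠ 0.
Test x = -1: value = 0 ✓, so (x + 1) is a factor.
Synthetic division by (x + 1): bring down 1; 1(-1) + 9 = 8; 8(-1) + 24 = 16; 16(-1) + 16 = 0 → quotient x^2 + 8x + 16, remainder 0.
Solve the quadratic x^2 + 8x + 16 = 0: discriminant = 8^2 - 4(1)(16) = 64 - 64 = 0.
Discriminant = 0, so a double root: x = -8/2 = -4.
Collecting all roots found:

x = -4 (multiplicity 2), x = -1, x = 0


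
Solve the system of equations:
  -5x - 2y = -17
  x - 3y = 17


Using Cramer's rule:
Determinant D = (-5)(-3) - (1)(-2) = 15 + 2 = 17
Dx = (-17)(-3) - (17)(-2) = 51 + 34 = 85
Dy = (-5)(17) - (1)(-17) = -85 + 17 = -68
x = Dx/D = 85/17 = 5
y = Dy/D = -68/17 = -4

x = 5, y = -4


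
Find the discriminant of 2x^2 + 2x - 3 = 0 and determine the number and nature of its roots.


For ax^2 + bx + c = 0, discriminant D = b^2 - 4ac
Here a = 2, b = 2, c = -3
D = (2)^2 - 4(2)(-3) = 4 + 24 = 28

D = 28 > 0 but not a perfect square
The equation has 2 distinct real irrational roots.

Discriminant = 28, 2 distinct real irrational roots


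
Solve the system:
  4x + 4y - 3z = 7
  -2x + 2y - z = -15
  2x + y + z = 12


Using Cramer's rule. Expand each determinant along the first row.
D  = 4*[2*1 - (-1)*1] - 4*[(-2)*1 - (-1)*2] + (-3)*[(-2)*1 - 2*2]
  = 4*(3) - 4*(0) + (-3)*(-6) = 30
Dx = 7*[2*1 - (-1)*1] - 4*[(-15)*1 - (-1)*12] + (-3)*[(-15)*1 - 2*12]
  = 7*(3) - 4*(-3) + (-3)*(-39) = 150
Dy = 4*[(-15)*1 - (-1)*12] - 7*[(-2)*1 - (-1)*2] + (-3)*[(-2)*12 - (-15)*2]
  = 4*(-3) - 7*(0) + (-3)*(6) = -30
Dz = 4*[2*12 - (-15)*1] - 4*[(-2)*12 - (-15)*2] + 7*[(-2)*1 - 2*2]
  = 4*(39) - 4*(6) + 7*(-6) = 90
x = Dx/D = 150/30 = 5, y = Dy/D = -30/30 = -1, z = Dz/D = 90/30 = 3
Check eq1: (4)(5) + (4)(-1) + (-3)(3) = 7 = 7 ✓
Check eq2: (-2)(5) + (2)(-1) + (-1)(3) = -15 = -15 ✓
Check eq3: (2)(5) + (1)(-1) + (1)(3) = 12 = 12 ✓

x = 5, y = -1, z = 3


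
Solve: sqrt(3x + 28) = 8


Square both sides: 3x + 28 = 8^2 = 64
3x = 64 - 28 = 36
x = 12
Check: sqrt(3*12 + 28) = sqrt(64) = 8 ✓

x = 12


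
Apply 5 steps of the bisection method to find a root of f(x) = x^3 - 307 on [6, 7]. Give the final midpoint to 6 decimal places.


f(x) = x^3 - 307
f(6) = -91 < 0
f(7) = 36 > 0

Step 1: midpoint = (6.000000 + 7.000000)/2 = 6.500000
  f(6.500000) = -32.375000
  f(mid) < 0, so root is in [6.500000, 7.000000]

Step 2: midpoint = (6.500000 + 7.000000)/2 = 6.750000
  f(6.750000) = 0.546875
  f(mid) > 0, so root is in [6.500000, 6.750000]

Step 3: midpoint = (6.500000 + 6.750000)/2 = 6.625000
  f(6.625000) = -16.224609
  f(mid) < 0, so root is in [6.625000, 6.750000]

Step 4: midpoint = (6.625000 + 6.750000)/2 = 6.687500
  f(6.687500) = -7.917236
  f(mid) < 0, so root is in [6.687500, 6.750000]

Step 5: midpoint = (6.687500 + 6.750000)/2 = 6.718750
  f(6.718750) = -3.704865
  f(mid) < 0, so root is in [6.718750, 6.750000]

midpoint = 6.718750


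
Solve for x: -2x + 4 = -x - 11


Starting with: -2x + 4 = -x - 11
Move all x terms to left: (-2 + 1)x = -11 - 4
Simplify: -x = -15
Divide both sides by -1: x = 15

x = 15


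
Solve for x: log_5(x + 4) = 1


Convert to exponential form: x + 4 = 5^1 = 5
x = 5 - 4 = 1
Check: log_5(1 + 4) = log_5(5) = log_5(5) = 1 ✓

x = 1


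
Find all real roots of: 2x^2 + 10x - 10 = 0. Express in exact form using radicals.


Using the quadratic formula: x = (-b ± sqrt(b^2 - 4ac)) / (2a)
Here a = 2, b = 10, c = -10
Discriminant = b^2 - 4ac = 10^2 - 4(2)(-10) = 100 + 80 = 180
Since discriminant = 180 > 0, there are two real roots.
x = (-10 ± 6*sqrt(5)) / 4
Simplifying: x = (-5 ± 3*sqrt(5)) / 2
Numerically: x ≈ 0.8541 or x ≈ -5.8541

x = (-5 + 3*sqrt(5)) / 2 or x = (-5 - 3*sqrt(5)) / 2


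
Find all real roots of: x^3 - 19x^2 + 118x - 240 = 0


Let p(x) = x^3 - 19x^2 + 118x - 240. By the rational root theorem (leading coefficient 1), any rational root is an integer divisor of 240: try ±1, ±2, ... in turn.
Test x = 1: value = -140 ≠ 0.
Test x = -1: value = -378 ≠ 0.
Test x = 2: value = -72 ≠ 0.
Test x = -2: value = -560 ≠ 0.
Test x = 3: value = -30 ≠ 0.
Test x = -3: value = -792 ≠ 0.
Test x = 4: value = -8 ≠ 0.
Test x = -4: value = -1080 ≠ 0.
Test x = 5: value = 0 ✓, so (x - 5) is a factor.
Synthetic division by (x - 5): bring down 1; 1(5) - 19 = -14; (-14)(5) + 118 = 48; 48(5) - 240 = 0 → quotient x^2 - 14x + 48, remainder 0.
Solve the quadratic x^2 - 14x + 48 = 0: discriminant = (-14)^2 - 4(1)(48) = 196 - 192 = 4.
sqrt(4) = 2, so x = (14 ± 2)/2: x = 8 or x = 6.

x = 5, x = 6, x = 8


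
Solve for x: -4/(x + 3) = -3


Multiply both sides by (x + 3): -4 = -3(x + 3)
Distribute: -4 = -3x - 9
-3x = -4 + 9 = 5
x = -5/3

x = -5/3


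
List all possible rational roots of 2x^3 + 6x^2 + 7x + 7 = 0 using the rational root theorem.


Rational root theorem: possible roots are ±p/q where:
  p divides the constant term (7): p ∈ {1, 7}
  q divides the leading coefficient (2): q ∈ {1, 2}

All possible rational roots: -7, -7/2, -1, -1/2, 1/2, 1, 7/2, 7

-7, -7/2, -1, -1/2, 1/2, 1, 7/2, 7


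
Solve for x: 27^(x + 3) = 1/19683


Express both sides with the same base.
1/19683 = 27^(-3)
Since the bases match, equate exponents: x + 3 = -3
So x = -3 - (3) = -6

x = -6


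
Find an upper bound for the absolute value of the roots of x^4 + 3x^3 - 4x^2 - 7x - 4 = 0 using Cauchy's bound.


Cauchy's bound: all roots r satisfy |r| <= 1 + max(|a_i/a_n|) for i = 0,...,n-1
where a_n is the leading coefficient.

Coefficients: [1, 3, -4, -7, -4]
Leading coefficient a_n = 1
Ratios |a_i/a_n|: 3, 4, 7, 4
Maximum ratio: 7
Cauchy's bound: |r| <= 1 + 7 = 8

Upper bound = 8


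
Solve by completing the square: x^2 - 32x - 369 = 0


Start: x^2 - 32x - 369 = 0
Move constant: x^2 - 32x = 369
Half of -32 is -16, squared is 256
Add 256 to both sides: x^2 - 32x + 256 = 625
(x - 16)^2 = 625
x - 16 = ±25
x = 16 + 25 = 41 or x = 16 - 25 = -9

x = -9, x = 41


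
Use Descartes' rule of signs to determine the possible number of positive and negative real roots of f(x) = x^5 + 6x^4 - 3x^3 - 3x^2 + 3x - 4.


Descartes' rule of signs:

For positive roots, count sign changes in f(x) = x^5 + 6x^4 - 3x^3 - 3x^2 + 3x - 4:
Signs of coefficients: +, +, -, -, +, -
Number of sign changes: 3
Possible positive real roots: 3, 1

For negative roots, examine f(-x) = -x^5 + 6x^4 + 3x^3 - 3x^2 - 3x - 4:
Signs of coefficients: -, +, +, -, -, -
Number of sign changes: 2
Possible negative real roots: 2, 0

Positive roots: 3 or 1; Negative roots: 2 or 0


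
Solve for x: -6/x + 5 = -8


Subtract 5 from both sides: -6/x = -13
Multiply both sides by x: -6 = -13 * x
Divide by -13: x = 6/13

x = 6/13


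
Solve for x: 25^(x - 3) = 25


Express both sides with the same base.
25 = 25^1
Since the bases match, equate exponents: x - 3 = 1
So x = 1 - (-3) = 4

x = 4


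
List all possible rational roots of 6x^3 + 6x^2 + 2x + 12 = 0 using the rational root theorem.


Rational root theorem: possible roots are ±p/q where:
  p divides the constant term (12): p ∈ {1, 2, 3, 4, 6, 12}
  q divides the leading coefficient (6): q ∈ {1, 2, 3, 6}

All possible rational roots: -12, -6, -4, -3, -2, -3/2, -4/3, -1, -2/3, -1/2, -1/3, -1/6, 1/6, 1/3, 1/2, 2/3, 1, 4/3, 3/2, 2, 3, 4, 6, 12

-12, -6, -4, -3, -2, -3/2, -4/3, -1, -2/3, -1/2, -1/3, -1/6, 1/6, 1/3, 1/2, 2/3, 1, 4/3, 3/2, 2, 3, 4, 6, 12


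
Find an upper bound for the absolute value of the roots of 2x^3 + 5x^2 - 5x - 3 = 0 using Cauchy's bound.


Cauchy's bound: all roots r satisfy |r| <= 1 + max(|a_i/a_n|) for i = 0,...,n-1
where a_n is the leading coefficient.

Coefficients: [2, 5, -5, -3]
Leading coefficient a_n = 2
Ratios |a_i/a_n|: 5/2, 5/2, 3/2
Maximum ratio: 5/2
Cauchy's bound: |r| <= 1 + 5/2 = 7/2

Upper bound = 7/2


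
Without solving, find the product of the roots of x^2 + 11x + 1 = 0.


By Vieta's formulas for ax^2 + bx + c = 0:
  Sum of roots = -b/a
  Product of roots = c/a

Here a = 1, b = 11, c = 1
Sum = -(11)/1 = -11
Product = 1/1 = 1

Product = 1


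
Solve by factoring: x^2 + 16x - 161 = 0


We need two numbers that multiply to -161 and add to 16.
Those numbers are -7 and 23 (since (-7) * 23 = -161 and (-7) + 23 = 16).
So x^2 + 16x - 161 = (x - 7)(x + 23) = 0
Setting each factor to zero: x = 7 or x = -23

x = -23, x = 7


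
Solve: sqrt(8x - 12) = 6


Square both sides: 8x - 12 = 6^2 = 36
8x = 36 + 12 = 48
x = 6
Check: sqrt(8*6 - 12) = sqrt(36) = 6 ✓

x = 6


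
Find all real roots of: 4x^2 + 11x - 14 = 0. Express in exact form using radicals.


Using the quadratic formula: x = (-b ± sqrt(b^2 - 4ac)) / (2a)
Here a = 4, b = 11, c = -14
Discriminant = b^2 - 4ac = 11^2 - 4(4)(-14) = 121 + 224 = 345
Since discriminant = 345 > 0, there are two real roots.
x = (-11 ± sqrt(345)) / 8
Numerically: x ≈ 0.9468 or x ≈ -3.6968

x = (-11 + sqrt(345)) / 8 or x = (-11 - sqrt(345)) / 8


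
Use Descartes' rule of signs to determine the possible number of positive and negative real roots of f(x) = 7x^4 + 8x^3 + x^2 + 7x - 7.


Descartes' rule of signs:

For positive roots, count sign changes in f(x) = 7x^4 + 8x^3 + x^2 + 7x - 7:
Signs of coefficients: +, +, +, +, -
Number of sign changes: 1
Possible positive real roots: 1

For negative roots, examine f(-x) = 7x^4 - 8x^3 + x^2 - 7x - 7:
Signs of coefficients: +, -, +, -, -
Number of sign changes: 3
Possible negative real roots: 3, 1

Positive roots: 1; Negative roots: 3 or 1


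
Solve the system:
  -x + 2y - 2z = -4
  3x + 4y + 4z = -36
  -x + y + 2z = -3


Using Cramer's rule. Expand each determinant along the first row.
D  = (-1)*[4*2 - 4*1] - 2*[3*2 - 4*(-1)] + (-2)*[3*1 - 4*(-1)]
  = (-1)*(4) - 2*(10) + (-2)*(7) = -38
Dx = (-4)*[4*2 - 4*1] - 2*[(-36)*2 - 4*(-3)] + (-2)*[(-36)*1 - 4*(-3)]
  = (-4)*(4) - 2*(-60) + (-2)*(-24) = 152
Dy = (-1)*[(-36)*2 - 4*(-3)] - (-4)*[3*2 - 4*(-1)] + (-2)*[3*(-3) - (-36)*(-1)]
  = (-1)*(-60) - (-4)*(10) + (-2)*(-45) = 190
Dz = (-1)*[4*(-3) - (-36)*1] - 2*[3*(-3) - (-36)*(-1)] + (-4)*[3*1 - 4*(-1)]
  = (-1)*(24) - 2*(-45) + (-4)*(7) = 38
x = Dx/D = 152/-38 = -4, y = Dy/D = 190/-38 = -5, z = Dz/D = 38/-38 = -1
Check eq1: (-1)(-4) + (2)(-5) + (-2)(-1) = -4 = -4 ✓
Check eq2: (3)(-4) + (4)(-5) + (4)(-1) = -36 = -36 ✓
Check eq3: (-1)(-4) + (1)(-5) + (2)(-1) = -3 = -3 ✓

x = -4, y = -5, z = -1


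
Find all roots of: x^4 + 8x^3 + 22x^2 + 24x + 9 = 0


Let p(x) = x^4 + 8x^3 + 22x^2 + 24x + 9. By the rational root theorem (leading coefficient 1), any rational root is an integer divisor of 9: try ±1, ±2, ... in turn.
Test x = 1: value = 64 ≠ 0.
Test x = -1: value = 0 ✓, so (x + 1) is a factor.
Synthetic division by (x + 1): bring down 1; 1(-1) + 8 = 7; 7(-1) + 22 = 15; 15(-1) + 24 = 9; 9(-1) + 9 = 0 → quotient x^3 + 7x^2 + 15x + 9, remainder 0.
Continue with the quotient x^3 + 7x^2 + 15x + 9 (candidates must divide 9; re-test x = -1 first in case it repeats).
Test x = -1: value = 0 ✓, so (x + 1) is a factor.
Synthetic division by (x + 1): bring down 1; 1(-1) + 7 = 6; 6(-1) + 15 = 9; 9(-1) + 9 = 0 → quotient x^2 + 6x + 9, remainder 0.
Solve the quadratic x^2 + 6x + 9 = 0: discriminant = 6^2 - 4(1)(9) = 36 - 36 = 0.
Discriminant = 0, so a double root: x = -6/2 = -3.
Collecting all roots found:

x = -3 (multiplicity 2), x = -1 (multiplicity 2)


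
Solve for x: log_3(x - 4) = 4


Convert to exponential form: x - 4 = 3^4 = 81
x = 81 + 4 = 85
Check: log_3(85 - 4) = log_3(81) = log_3(81) = 4 ✓

x = 85


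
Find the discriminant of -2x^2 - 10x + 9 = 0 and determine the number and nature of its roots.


For ax^2 + bx + c = 0, discriminant D = b^2 - 4ac
Here a = -2, b = -10, c = 9
D = (-10)^2 - 4(-2)(9) = 100 + 72 = 172

D = 172 > 0 but not a perfect square
The equation has 2 distinct real irrational roots.

Discriminant = 172, 2 distinct real irrational roots


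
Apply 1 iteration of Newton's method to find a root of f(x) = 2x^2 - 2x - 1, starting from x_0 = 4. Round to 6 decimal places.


Newton's method: x_(n+1) = x_n - f(x_n)/f'(x_n)
f(x) = 2x^2 - 2x - 1
f'(x) = 4x - 2

Iteration 1:
  f(4.000000) = 23.000000
  f'(4.000000) = 14.000000
  x_1 = 4.000000 - (23.000000)/(14.000000) = 2.357143

x_1 = 2.357143


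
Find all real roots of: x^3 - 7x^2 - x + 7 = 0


Let p(x) = x^3 - 7x^2 - x + 7. By the rational root theorem (leading coefficient 1), any rational root is an integer divisor of 7: try ±1, ±2, ... in turn.
Test x = 1: value = 0 ✓, so (x - 1) is a factor.
Synthetic division by (x - 1): bring down 1; 1(1) - 7 = -6; (-6)(1) - 1 = -7; (-7)(1) + 7 = 0 → quotient x^2 - 6x - 7, remainder 0.
Solve the quadratic x^2 - 6x - 7 = 0: discriminant = (-6)^2 - 4(1)(-7) = 36 + 28 = 64.
sqrt(64) = 8, so x = (6 ± 8)/2: x = 7 or x = -1.

x = -1, x = 1, x = 7


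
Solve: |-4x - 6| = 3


An absolute value equation |expr| = 3 gives two cases:
Case 1: -4x - 6 = 3
  -4x = 9, so x = -9/4
Case 2: -4x - 6 = -3
  -4x = 3, so x = -3/4

x = -9/4, x = -3/4


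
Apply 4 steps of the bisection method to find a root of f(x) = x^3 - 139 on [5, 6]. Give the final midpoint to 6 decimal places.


f(x) = x^3 - 139
f(5) = -14 < 0
f(6) = 77 > 0

Step 1: midpoint = (5.000000 + 6.000000)/2 = 5.500000
  f(5.500000) = 27.375000
  f(mid) > 0, so root is in [5.000000, 5.500000]

Step 2: midpoint = (5.000000 + 5.500000)/2 = 5.250000
  f(5.250000) = 5.703125
  f(mid) > 0, so root is in [5.000000, 5.250000]

Step 3: midpoint = (5.000000 + 5.250000)/2 = 5.125000
  f(5.125000) = -4.388672
  f(mid) < 0, so root is in [5.125000, 5.250000]

Step 4: midpoint = (5.125000 + 5.250000)/2 = 5.187500
  f(5.187500) = 0.596436
  f(mid) > 0, so root is in [5.125000, 5.187500]

midpoint = 5.187500


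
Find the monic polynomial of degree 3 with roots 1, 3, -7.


A monic polynomial with roots 1, 3, -7 is:
p(x) = (x - 1)(x - 3)(x + 7)
After multiplying by (x - 1): x - 1
After multiplying by (x - 3): x^2 - 4x + 3
After multiplying by (x + 7): x^3 + 3x^2 - 25x + 21

x^3 + 3x^2 - 25x + 21


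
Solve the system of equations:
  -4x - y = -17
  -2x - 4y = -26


Using Cramer's rule:
Determinant D = (-4)(-4) - (-2)(-1) = 16 - 2 = 14
Dx = (-17)(-4) - (-26)(-1) = 68 - 26 = 42
Dy = (-4)(-26) - (-2)(-17) = 104 - 34 = 70
x = Dx/D = 42/14 = 3
y = Dy/D = 70/14 = 5

x = 3, y = 5


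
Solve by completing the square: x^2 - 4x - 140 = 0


Start: x^2 - 4x - 140 = 0
Move constant: x^2 - 4x = 140
Half of -4 is -2, squared is 4
Add 4 to both sides: x^2 - 4x + 4 = 144
(x - 2)^2 = 144
x - 2 = ±12
x = 2 + 12 = 14 or x = 2 - 12 = -10

x = -10, x = 14


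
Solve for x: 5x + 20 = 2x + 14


Starting with: 5x + 20 = 2x + 14
Move all x terms to left: (5 - 2)x = 14 - 20
Simplify: 3x = -6
Divide both sides by 3: x = -2

x = -2


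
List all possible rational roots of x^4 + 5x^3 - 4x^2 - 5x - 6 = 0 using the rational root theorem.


Rational root theorem: possible roots are ±p/q where:
  p divides the constant term (-6): p ∈ {1, 2, 3, 6}
  q divides the leading coefficient (1): q ∈ {1}

All possible rational roots: -6, -3, -2, -1, 1, 2, 3, 6

-6, -3, -2, -1, 1, 2, 3, 6


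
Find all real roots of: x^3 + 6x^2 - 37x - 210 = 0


Let p(x) = x^3 + 6x^2 - 37x - 210. By the rational root theorem (leading coefficient 1), any rational root is an integer divisor of 210: try ±1, ±2, ... in turn.
Test x = 1: value = -240 ≠ 0.
Test x = -1: value = -168 ≠ 0.
Test x = 2: value = -252 ≠ 0.
Test x = -2: value = -120 ≠ 0.
Test x = 3: value = -240 ≠ 0.
Test x = -3: value = -72 ≠ 0.
Test x = 5: value = -120 ≠ 0.
Test x = -5: value = 0 ✓, so (x + 5) is a factor.
Synthetic division by (x + 5): bring down 1; 1(-5) + 6 = 1; 1(-5) - 37 = -42; (-42)(-5) - 210 = 0 → quotient x^2 + x - 42, remainder 0.
Solve the quadratic x^2 + x - 42 = 0: discriminant = 1^2 - 4(1)(-42) = 1 + 168 = 169.
sqrt(169) = 13, so x = (-1 ± 13)/2: x = 6 or x = -7.

x = -7, x = -5, x = 6


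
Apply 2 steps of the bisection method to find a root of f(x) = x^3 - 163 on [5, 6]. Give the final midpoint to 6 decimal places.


f(x) = x^3 - 163
f(5) = -38 < 0
f(6) = 53 > 0

Step 1: midpoint = (5.000000 + 6.000000)/2 = 5.500000
  f(5.500000) = 3.375000
  f(mid) > 0, so root is in [5.000000, 5.500000]

Step 2: midpoint = (5.000000 + 5.500000)/2 = 5.250000
  f(5.250000) = -18.296875
  f(mid) < 0, so root is in [5.250000, 5.500000]

midpoint = 5.250000


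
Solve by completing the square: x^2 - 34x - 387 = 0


Start: x^2 - 34x - 387 = 0
Move constant: x^2 - 34x = 387
Half of -34 is -17, squared is 289
Add 289 to both sides: x^2 - 34x + 289 = 676
(x - 17)^2 = 676
x - 17 = ±26
x = 17 + 26 = 43 or x = 17 - 26 = -9

x = -9, x = 43


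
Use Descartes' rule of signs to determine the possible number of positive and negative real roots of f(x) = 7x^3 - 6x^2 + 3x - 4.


Descartes' rule of signs:

For positive roots, count sign changes in f(x) = 7x^3 - 6x^2 + 3x - 4:
Signs of coefficients: +, -, +, -
Number of sign changes: 3
Possible positive real roots: 3, 1

For negative roots, examine f(-x) = -7x^3 - 6x^2 - 3x - 4:
Signs of coefficients: -, -, -, -
Number of sign changes: 0
Possible negative real roots: 0

Positive roots: 3 or 1; Negative roots: 0


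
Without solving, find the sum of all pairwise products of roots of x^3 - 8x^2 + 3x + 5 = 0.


By Vieta's formulas for x^3 + bx^2 + cx + d = 0:
  r1 + r2 + r3 = -b/a = 8
  r1*r2 + r1*r3 + r2*r3 = c/a = 3
  r1*r2*r3 = -d/a = -5


Sum of pairwise products = 3


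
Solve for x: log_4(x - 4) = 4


Convert to exponential form: x - 4 = 4^4 = 256
x = 256 + 4 = 260
Check: log_4(260 - 4) = log_4(256) = log_4(256) = 4 ✓

x = 260


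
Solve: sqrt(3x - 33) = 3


Square both sides: 3x - 33 = 3^2 = 9
3x = 9 + 33 = 42
x = 14
Check: sqrt(3*14 - 33) = sqrt(9) = 3 ✓

x = 14


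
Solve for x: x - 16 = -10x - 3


Starting with: x - 16 = -10x - 3
Move all x terms to left: (1 + 10)x = -3 + 16
Simplify: 11x = 13
Divide both sides by 11: x = 13/11

x = 13/11


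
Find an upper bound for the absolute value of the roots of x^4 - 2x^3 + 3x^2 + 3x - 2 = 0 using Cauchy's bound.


Cauchy's bound: all roots r satisfy |r| <= 1 + max(|a_i/a_n|) for i = 0,...,n-1
where a_n is the leading coefficient.

Coefficients: [1, -2, 3, 3, -2]
Leading coefficient a_n = 1
Ratios |a_i/a_n|: 2, 3, 3, 2
Maximum ratio: 3
Cauchy's bound: |r| <= 1 + 3 = 4

Upper bound = 4


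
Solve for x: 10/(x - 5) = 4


Multiply both sides by (x - 5): 10 = 4(x - 5)
Distribute: 10 = 4x - 20
4x = 10 + 20 = 30
x = 15/2

x = 15/2


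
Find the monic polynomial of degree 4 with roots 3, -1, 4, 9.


A monic polynomial with roots 3, -1, 4, 9 is:
p(x) = (x - 3)(x + 1)(x - 4)(x - 9)
After multiplying by (x - 3): x - 3
After multiplying by (x + 1): x^2 - 2x - 3
After multiplying by (x - 4): x^3 - 6x^2 + 5x + 12
After multiplying by (x - 9): x^4 - 15x^3 + 59x^2 - 33x - 108

x^4 - 15x^3 + 59x^2 - 33x - 108


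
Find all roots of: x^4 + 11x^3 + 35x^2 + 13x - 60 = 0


Let p(x) = x^4 + 11x^3 + 35x^2 + 13x - 60. By the rational root theorem (leading coefficient 1), any rational root is an integer divisor of 60: try ±1, ±2, ... in turn.
Test x = 1: value = 0 ✓, so (x - 1) is a factor.
Synthetic division by (x - 1): bring down 1; 1(1) + 11 = 12; 12(1) + 35 = 47; 47(1) + 13 = 60; 60(1) - 60 = 0 → quotient x^3 + 12x^2 + 47x + 60, remainder 0.
Continue with the quotient x^3 + 12x^2 + 47x + 60 (candidates must divide 60; re-test x = 1 first in case it repeats).
Test x = 1: value = 120 ≠ 0.
Test x = -1: value = 24 ≠ 0.
Test x = 2: value = 210 ≠ 0.
Test x = -2: value = 6 ≠ 0.
Test x = 3: value = 336 ≠ 0.
Test x = -3: value = 0 ✓, so (x + 3) is a factor.
Synthetic division by (x + 3): bring down 1; 1(-3) + 12 = 9; 9(-3) + 47 = 20; 20(-3) + 60 = 0 → quotient x^2 + 9x + 20, remainder 0.
Solve the quadratic x^2 + 9x + 20 = 0: discriminant = 9^2 - 4(1)(20) = 81 - 80 = 1.
sqrt(1) = 1, so x = (-9 ± 1)/2: x = -4 or x = -5.
Collecting all roots found:

x = -5, x = -4, x = -3, x = 1


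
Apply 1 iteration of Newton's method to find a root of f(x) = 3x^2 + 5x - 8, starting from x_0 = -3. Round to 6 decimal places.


Newton's method: x_(n+1) = x_n - f(x_n)/f'(x_n)
f(x) = 3x^2 + 5x - 8
f'(x) = 6x + 5

Iteration 1:
  f(-3.000000) = 4.000000
  f'(-3.000000) = -13.000000
  x_1 = -3.000000 - (4.000000)/(-13.000000) = -2.692308

x_1 = -2.692308


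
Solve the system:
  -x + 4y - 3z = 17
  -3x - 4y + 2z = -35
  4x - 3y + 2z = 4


Using Cramer's rule. Expand each determinant along the first row.
D  = (-1)*[(-4)*2 - 2*(-3)] - 4*[(-3)*2 - 2*4] + (-3)*[(-3)*(-3) - (-4)*4]
  = (-1)*(-2) - 4*(-14) + (-3)*(25) = -17
Dx = 17*[(-4)*2 - 2*(-3)] - 4*[(-35)*2 - 2*4] + (-3)*[(-35)*(-3) - (-4)*4]
  = 17*(-2) - 4*(-78) + (-3)*(121) = -85
Dy = (-1)*[(-35)*2 - 2*4] - 17*[(-3)*2 - 2*4] + (-3)*[(-3)*4 - (-35)*4]
  = (-1)*(-78) - 17*(-14) + (-3)*(128) = -68
Dz = (-1)*[(-4)*4 - (-35)*(-3)] - 4*[(-3)*4 - (-35)*4] + 17*[(-3)*(-3) - (-4)*4]
  = (-1)*(-121) - 4*(128) + 17*(25) = 34
x = Dx/D = -85/-17 = 5, y = Dy/D = -68/-17 = 4, z = Dz/D = 34/-17 = -2
Check eq1: (-1)(5) + (4)(4) + (-3)(-2) = 17 = 17 ✓
Check eq2: (-3)(5) + (-4)(4) + (2)(-2) = -35 = -35 ✓
Check eq3: (4)(5) + (-3)(4) + (2)(-2) = 4 = 4 ✓

x = 5, y = 4, z = -2


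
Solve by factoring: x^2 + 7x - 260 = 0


We need two numbers that multiply to -260 and add to 7.
Those numbers are 20 and -13 (since 20 * (-13) = -260 and 20 + (-13) = 7).
So x^2 + 7x - 260 = (x + 20)(x - 13) = 0
Setting each factor to zero: x = -20 or x = 13

x = -20, x = 13


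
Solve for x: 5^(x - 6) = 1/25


Express both sides with the same base.
1/25 = 5^(-2)
Since the bases match, equate exponents: x - 6 = -2
So x = -2 - (-6) = 4

x = 4


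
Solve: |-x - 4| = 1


An absolute value equation |expr| = 1 gives two cases:
Case 1: -x - 4 = 1
  -x = 5, so x = -5
Case 2: -x - 4 = -1
  -x = 3, so x = -3

x = -5, x = -3


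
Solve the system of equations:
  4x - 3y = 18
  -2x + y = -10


Using Cramer's rule:
Determinant D = (4)(1) - (-2)(-3) = 4 - 6 = -2
Dx = (18)(1) - (-10)(-3) = 18 - 30 = -12
Dy = (4)(-10) - (-2)(18) = -40 + 36 = -4
x = Dx/D = -12/-2 = 6
y = Dy/D = -4/-2 = 2

x = 6, y = 2


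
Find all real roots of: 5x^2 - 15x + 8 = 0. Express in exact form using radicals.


Using the quadratic formula: x = (-b ± sqrt(b^2 - 4ac)) / (2a)
Here a = 5, b = -15, c = 8
Discriminant = b^2 - 4ac = (-15)^2 - 4(5)(8) = 225 - 160 = 65
Since discriminant = 65 > 0, there are two real roots.
x = (15 ± sqrt(65)) / 10
Numerically: x ≈ 2.3062 or x ≈ 0.6938

x = (15 + sqrt(65)) / 10 or x = (15 - sqrt(65)) / 10


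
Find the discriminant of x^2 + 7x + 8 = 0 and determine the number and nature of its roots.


For ax^2 + bx + c = 0, discriminant D = b^2 - 4ac
Here a = 1, b = 7, c = 8
D = (7)^2 - 4(1)(8) = 49 - 32 = 17

D = 17 > 0 but not a perfect square
The equation has 2 distinct real irrational roots.

Discriminant = 17, 2 distinct real irrational roots


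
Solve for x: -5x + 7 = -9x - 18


Starting with: -5x + 7 = -9x - 18
Move all x terms to left: (-5 + 9)x = -18 - 7
Simplify: 4x = -25
Divide both sides by 4: x = -25/4

x = -25/4


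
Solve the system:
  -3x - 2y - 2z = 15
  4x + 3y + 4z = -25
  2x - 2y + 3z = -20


Using Cramer's rule. Expand each determinant along the first row.
D  = (-3)*[3*3 - 4*(-2)] - (-2)*[4*3 - 4*2] + (-2)*[4*(-2) - 3*2]
  = (-3)*(17) - (-2)*(4) + (-2)*(-14) = -15
Dx = 15*[3*3 - 4*(-2)] - (-2)*[(-25)*3 - 4*(-20)] + (-2)*[(-25)*(-2) - 3*(-20)]
  = 15*(17) - (-2)*(5) + (-2)*(110) = 45
Dy = (-3)*[(-25)*3 - 4*(-20)] - 15*[4*3 - 4*2] + (-2)*[4*(-20) - (-25)*2]
  = (-3)*(5) - 15*(4) + (-2)*(-30) = -15
Dz = (-3)*[3*(-20) - (-25)*(-2)] - (-2)*[4*(-20) - (-25)*2] + 15*[4*(-2) - 3*2]
  = (-3)*(-110) - (-2)*(-30) + 15*(-14) = 60
x = Dx/D = 45/-15 = -3, y = Dy/D = -15/-15 = 1, z = Dz/D = 60/-15 = -4
Check eq1: (-3)(-3) + (-2)(1) + (-2)(-4) = 15 = 15 ✓
Check eq2: (4)(-3) + (3)(1) + (4)(-4) = -25 = -25 ✓
Check eq3: (2)(-3) + (-2)(1) + (3)(-4) = -20 = -20 ✓

x = -3, y = 1, z = -4


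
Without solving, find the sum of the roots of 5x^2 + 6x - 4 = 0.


By Vieta's formulas for ax^2 + bx + c = 0:
  Sum of roots = -b/a
  Product of roots = c/a

Here a = 5, b = 6, c = -4
Sum = -(6)/5 = -6/5
Product = -4/5 = -4/5

Sum = -6/5


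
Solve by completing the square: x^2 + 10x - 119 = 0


Start: x^2 + 10x - 119 = 0
Move constant: x^2 + 10x = 119
Half of 10 is 5, squared is 25
Add 25 to both sides: x^2 + 10x + 25 = 144
(x + 5)^2 = 144
x + 5 = ±12
x = -5 + 12 = 7 or x = -5 - 12 = -17

x = -17, x = 7


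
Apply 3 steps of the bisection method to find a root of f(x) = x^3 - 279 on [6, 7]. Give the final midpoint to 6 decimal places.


f(x) = x^3 - 279
f(6) = -63 < 0
f(7) = 64 > 0

Step 1: midpoint = (6.000000 + 7.000000)/2 = 6.500000
  f(6.500000) = -4.375000
  f(mid) < 0, so root is in [6.500000, 7.000000]

Step 2: midpoint = (6.500000 + 7.000000)/2 = 6.750000
  f(6.750000) = 28.546875
  f(mid) > 0, so root is in [6.500000, 6.750000]

Step 3: midpoint = (6.500000 + 6.750000)/2 = 6.625000
  f(6.625000) = 11.775391
  f(mid) > 0, so root is in [6.500000, 6.625000]

midpoint = 6.625000


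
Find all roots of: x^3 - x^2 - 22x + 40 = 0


Let p(x) = x^3 - x^2 - 22x + 40. By the rational root theorem (leading coefficient 1), any rational root is an integer divisor of 40: try ±1, ±2, ... in turn.
Test x = 1: value = 18 ≠ 0.
Test x = -1: value = 60 ≠ 0.
Test x = 2: value = 0 ✓, so (x - 2) is a factor.
Synthetic division by (x - 2): bring down 1; 1(2) - 1 = 1; 1(2) - 22 = -20; (-20)(2) + 40 = 0 → quotient x^2 + x - 20, remainder 0.
Solve the quadratic x^2 + x - 20 = 0: discriminant = 1^2 - 4(1)(-20) = 1 + 80 = 81.
sqrt(81) = 9, so x = (-1 ± 9)/2: x = 4 or x = -5.
Collecting all roots found:

x = -5, x = 2, x = 4


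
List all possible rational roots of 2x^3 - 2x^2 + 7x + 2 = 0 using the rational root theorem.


Rational root theorem: possible roots are ±p/q where:
  p divides the constant term (2): p ∈ {1, 2}
  q divides the leading coefficient (2): q ∈ {1, 2}

All possible rational roots: -2, -1, -1/2, 1/2, 1, 2

-2, -1, -1/2, 1/2, 1, 2


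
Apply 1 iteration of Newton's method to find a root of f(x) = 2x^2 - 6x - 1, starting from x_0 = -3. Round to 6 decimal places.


Newton's method: x_(n+1) = x_n - f(x_n)/f'(x_n)
f(x) = 2x^2 - 6x - 1
f'(x) = 4x - 6

Iteration 1:
  f(-3.000000) = 35.000000
  f'(-3.000000) = -18.000000
  x_1 = -3.000000 - (35.000000)/(-18.000000) = -1.055556

x_1 = -1.055556


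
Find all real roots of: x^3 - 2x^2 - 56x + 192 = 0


Let p(x) = x^3 - 2x^2 - 56x + 192. By the rational root theorem (leading coefficient 1), any rational root is an integer divisor of 192: try ±1, ±2, ... in turn.
Test x = 1: value = 135 ≠ 0.
Test x = -1: value = 245 ≠ 0.
Test x = 2: value = 80 ≠ 0.
Test x = -2: value = 288 ≠ 0.
Test x = 3: value = 33 ≠ 0.
Test x = -3: value = 315 ≠ 0.
Test x = 4: value = 0 ✓, so (x - 4) is a factor.
Synthetic division by (x - 4): bring down 1; 1(4) - 2 = 2; 2(4) - 56 = -48; (-48)(4) + 192 = 0 → quotient x^2 + 2x - 48, remainder 0.
Solve the quadratic x^2 + 2x - 48 = 0: discriminant = 2^2 - 4(1)(-48) = 4 + 192 = 196.
sqrt(196) = 14, so x = (-2 ± 14)/2: x = 6 or x = -8.

x = -8, x = 4, x = 6


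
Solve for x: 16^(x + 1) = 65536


Express both sides with the same base.
65536 = 16^4
Since the bases match, equate exponents: x + 1 = 4
So x = 4 - (1) = 3

x = 3


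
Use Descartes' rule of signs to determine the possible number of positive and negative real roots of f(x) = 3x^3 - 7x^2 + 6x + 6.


Descartes' rule of signs:

For positive roots, count sign changes in f(x) = 3x^3 - 7x^2 + 6x + 6:
Signs of coefficients: +, -, +, +
Number of sign changes: 2
Possible positive real roots: 2, 0

For negative roots, examine f(-x) = -3x^3 - 7x^2 - 6x + 6:
Signs of coefficients: -, -, -, +
Number of sign changes: 1
Possible negative real roots: 1

Positive roots: 2 or 0; Negative roots: 1


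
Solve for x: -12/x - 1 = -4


Subtract -1 from both sides: -12/x = -3
Multiply both sides by x: -12 = -3 * x
Divide by -3: x = 4

x = 4


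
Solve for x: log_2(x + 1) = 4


Convert to exponential form: x + 1 = 2^4 = 16
x = 16 - 1 = 15
Check: log_2(15 + 1) = log_2(16) = log_2(16) = 4 ✓

x = 15


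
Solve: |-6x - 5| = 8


An absolute value equation |expr| = 8 gives two cases:
Case 1: -6x - 5 = 8
  -6x = 13, so x = -13/6
Case 2: -6x - 5 = -8
  -6x = -3, so x = 1/2

x = -13/6, x = 1/2


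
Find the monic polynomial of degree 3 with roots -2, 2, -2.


A monic polynomial with roots -2, 2, -2 is:
p(x) = (x + 2)(x - 2)(x + 2)
After multiplying by (x + 2): x + 2
After multiplying by (x - 2): x^2 - 4
After multiplying by (x + 2): x^3 + 2x^2 - 4x - 8

x^3 + 2x^2 - 4x - 8


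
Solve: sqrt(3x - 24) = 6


Square both sides: 3x - 24 = 6^2 = 36
3x = 36 + 24 = 60
x = 20
Check: sqrt(3*20 - 24) = sqrt(36) = 6 ✓

x = 20


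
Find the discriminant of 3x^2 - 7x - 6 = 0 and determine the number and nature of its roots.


For ax^2 + bx + c = 0, discriminant D = b^2 - 4ac
Here a = 3, b = -7, c = -6
D = (-7)^2 - 4(3)(-6) = 49 + 72 = 121

D = 121 > 0 and is a perfect square (sqrt = 11)
The equation has 2 distinct real rational roots.

Discriminant = 121, 2 distinct real rational roots


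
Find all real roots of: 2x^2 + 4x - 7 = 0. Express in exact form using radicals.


Using the quadratic formula: x = (-b ± sqrt(b^2 - 4ac)) / (2a)
Here a = 2, b = 4, c = -7
Discriminant = b^2 - 4ac = 4^2 - 4(2)(-7) = 16 + 56 = 72
Since discriminant = 72 > 0, there are two real roots.
x = (-4 ± 6*sqrt(2)) / 4
Simplifying: x = (-2 ± 3*sqrt(2)) / 2
Numerically: x ≈ 1.1213 or x ≈ -3.1213

x = (-2 + 3*sqrt(2)) / 2 or x = (-2 - 3*sqrt(2)) / 2


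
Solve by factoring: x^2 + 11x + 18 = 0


We need two numbers that multiply to 18 and add to 11.
Those numbers are 2 and 9 (since 2 * 9 = 18 and 2 + 9 = 11).
So x^2 + 11x + 18 = (x + 2)(x + 9) = 0
Setting each factor to zero: x = -2 or x = -9

x = -9, x = -2


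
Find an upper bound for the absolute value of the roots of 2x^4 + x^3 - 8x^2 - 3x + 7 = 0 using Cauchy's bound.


Cauchy's bound: all roots r satisfy |r| <= 1 + max(|a_i/a_n|) for i = 0,...,n-1
where a_n is the leading coefficient.

Coefficients: [2, 1, -8, -3, 7]
Leading coefficient a_n = 2
Ratios |a_i/a_n|: 1/2, 4, 3/2, 7/2
Maximum ratio: 4
Cauchy's bound: |r| <= 1 + 4 = 5

Upper bound = 5


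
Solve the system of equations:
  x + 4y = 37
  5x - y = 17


Using Cramer's rule:
Determinant D = (1)(-1) - (5)(4) = -1 - 20 = -21
Dx = (37)(-1) - (17)(4) = -37 - 68 = -105
Dy = (1)(17) - (5)(37) = 17 - 185 = -168
x = Dx/D = -105/-21 = 5
y = Dy/D = -168/-21 = 8

x = 5, y = 8


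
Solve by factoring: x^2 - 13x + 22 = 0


We need two numbers that multiply to 22 and add to -13.
Those numbers are -11 and -2 (since (-11) * (-2) = 22 and (-11) + (-2) = -13).
So x^2 - 13x + 22 = (x - 11)(x - 2) = 0
Setting each factor to zero: x = 11 or x = 2

x = 2, x = 11


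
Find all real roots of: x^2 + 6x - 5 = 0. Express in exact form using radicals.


Using the quadratic formula: x = (-b ± sqrt(b^2 - 4ac)) / (2a)
Here a = 1, b = 6, c = -5
Discriminant = b^2 - 4ac = 6^2 - 4(1)(-5) = 36 + 20 = 56
Since discriminant = 56 > 0, there are two real roots.
x = (-6 ± 2*sqrt(14)) / 2
Simplifying: x = -3 ± sqrt(14)
Numerically: x ≈ 0.7417 or x ≈ -6.7417

x = -3 + sqrt(14) or x = -3 - sqrt(14)
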